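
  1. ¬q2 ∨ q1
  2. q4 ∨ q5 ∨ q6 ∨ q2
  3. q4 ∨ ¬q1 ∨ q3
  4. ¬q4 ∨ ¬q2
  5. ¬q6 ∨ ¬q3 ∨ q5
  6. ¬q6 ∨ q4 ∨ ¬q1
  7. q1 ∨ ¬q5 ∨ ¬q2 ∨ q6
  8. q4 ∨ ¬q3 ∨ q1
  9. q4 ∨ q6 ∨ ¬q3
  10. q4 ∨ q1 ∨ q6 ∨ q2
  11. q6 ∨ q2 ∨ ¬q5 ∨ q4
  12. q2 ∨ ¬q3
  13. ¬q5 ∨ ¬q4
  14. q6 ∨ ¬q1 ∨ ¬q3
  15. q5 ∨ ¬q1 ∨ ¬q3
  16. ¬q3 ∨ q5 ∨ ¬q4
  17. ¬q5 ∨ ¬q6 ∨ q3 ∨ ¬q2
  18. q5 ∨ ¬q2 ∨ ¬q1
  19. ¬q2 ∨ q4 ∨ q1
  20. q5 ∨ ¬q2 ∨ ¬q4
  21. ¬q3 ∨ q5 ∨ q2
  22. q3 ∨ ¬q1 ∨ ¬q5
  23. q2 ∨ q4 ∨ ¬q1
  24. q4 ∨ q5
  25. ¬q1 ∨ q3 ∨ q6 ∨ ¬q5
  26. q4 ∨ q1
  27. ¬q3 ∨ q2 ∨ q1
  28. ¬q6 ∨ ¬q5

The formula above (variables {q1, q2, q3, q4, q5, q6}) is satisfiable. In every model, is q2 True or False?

False

Suppose q2 = True.
From the singleton clause (q1), q1 = True.
From the singleton clause (¬q4), q4 = False.
From the singleton clause (q3), q3 = True.
From the singleton clause (¬q6), q6 = False.
But (q6) is also a unit clause — contradiction.
So every satisfying assignment has q2 = False.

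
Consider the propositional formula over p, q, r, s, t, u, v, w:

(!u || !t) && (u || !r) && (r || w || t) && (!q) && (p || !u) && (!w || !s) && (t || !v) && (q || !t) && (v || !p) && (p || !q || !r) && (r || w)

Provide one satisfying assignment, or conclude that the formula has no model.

p ↦ false, q ↦ false, r ↦ false, s ↦ false, t ↦ false, u ↦ false, v ↦ false, w ↦ true

Unit clause (!q) forces q = false.
Unit clause (!t) forces t = false.
Unit clause (!v) forces v = false.
Unit clause (!p) forces p = false.
Unit clause (!u) forces u = false.
Unit clause (!r) forces r = false.
Unit clause (w) forces w = true.
Unit clause (!s) forces s = false.
Every clause now holds.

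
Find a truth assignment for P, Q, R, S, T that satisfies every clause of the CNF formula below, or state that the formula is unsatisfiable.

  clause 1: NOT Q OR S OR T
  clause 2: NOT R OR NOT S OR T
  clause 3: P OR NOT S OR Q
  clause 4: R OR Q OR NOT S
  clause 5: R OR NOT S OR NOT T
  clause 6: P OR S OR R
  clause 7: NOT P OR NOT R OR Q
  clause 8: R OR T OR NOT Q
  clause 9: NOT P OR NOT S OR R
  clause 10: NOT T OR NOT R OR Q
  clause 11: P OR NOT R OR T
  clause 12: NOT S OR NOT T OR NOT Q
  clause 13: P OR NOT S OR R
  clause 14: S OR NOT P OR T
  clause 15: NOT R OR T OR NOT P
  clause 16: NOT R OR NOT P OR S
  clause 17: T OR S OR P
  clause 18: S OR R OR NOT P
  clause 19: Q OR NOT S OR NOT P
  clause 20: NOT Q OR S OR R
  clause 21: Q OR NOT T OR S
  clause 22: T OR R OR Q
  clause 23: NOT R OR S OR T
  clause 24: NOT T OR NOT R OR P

Case Q = false:
Case P = true:
(NOT R) alone gives R = false.
(NOT S) alone gives S = false.
That conflicts with the unit clause (S).
Backtrack on P: now try P = false.
(NOT S) alone gives S = false.
(R) alone gives R = true.
(NOT T) alone gives T = false.
That conflicts with the unit clause (T).
Either choice for P ends in contradiction.
Backtrack on Q: now try Q = true.
Case S = true:
(NOT T) alone gives T = false.
(NOT R) alone gives R = false.
That conflicts with the unit clause (R).
Backtrack on S: now try S = false.
(T) alone gives T = true.
(R) alone gives R = true.
(NOT P) alone gives P = false.
That conflicts with the unit clause (P).
Either choice for S ends in contradiction.
Either choice for Q ends in contradiction.

UNSATISFIABLE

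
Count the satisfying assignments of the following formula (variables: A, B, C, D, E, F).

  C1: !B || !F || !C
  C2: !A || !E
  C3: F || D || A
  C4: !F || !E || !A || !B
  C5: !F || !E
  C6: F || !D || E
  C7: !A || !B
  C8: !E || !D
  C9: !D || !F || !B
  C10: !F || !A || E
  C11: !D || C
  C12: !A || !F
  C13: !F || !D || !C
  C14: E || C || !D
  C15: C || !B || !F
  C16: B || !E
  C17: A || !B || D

There are 2^6 = 64 truth assignments over (A, B, C, D, E, F).
Split on A. With A = true, the clauses containing A are satisfied and !A drops from the rest; 2 of the 2^5 = 32 assignments to the other variables satisfy what remains.
With A = false, by the same count on the reduced clause set, 2 assignments work.
Total: 2 + 2 = 4.

4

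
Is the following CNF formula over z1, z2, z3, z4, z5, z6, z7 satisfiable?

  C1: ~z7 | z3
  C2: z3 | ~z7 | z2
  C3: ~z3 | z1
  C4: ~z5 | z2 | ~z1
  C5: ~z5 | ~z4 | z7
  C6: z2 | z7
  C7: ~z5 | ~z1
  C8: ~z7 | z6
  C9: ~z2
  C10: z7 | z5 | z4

(~z2) alone gives z2 = 0.
(z7) alone gives z7 = 1.
(z3) alone gives z3 = 1.
(z1) alone gives z1 = 1.
(~z5) alone gives z5 = 0.
(z6) alone gives z6 = 1.
All clauses hold; z4 can take either value.
A satisfying assignment: z1 ↦ 1,  z2 ↦ 0,  z3 ↦ 1,  z4 ↦ 1,  z5 ↦ 0,  z6 ↦ 1,  z7 ↦ 1.

Satisfiable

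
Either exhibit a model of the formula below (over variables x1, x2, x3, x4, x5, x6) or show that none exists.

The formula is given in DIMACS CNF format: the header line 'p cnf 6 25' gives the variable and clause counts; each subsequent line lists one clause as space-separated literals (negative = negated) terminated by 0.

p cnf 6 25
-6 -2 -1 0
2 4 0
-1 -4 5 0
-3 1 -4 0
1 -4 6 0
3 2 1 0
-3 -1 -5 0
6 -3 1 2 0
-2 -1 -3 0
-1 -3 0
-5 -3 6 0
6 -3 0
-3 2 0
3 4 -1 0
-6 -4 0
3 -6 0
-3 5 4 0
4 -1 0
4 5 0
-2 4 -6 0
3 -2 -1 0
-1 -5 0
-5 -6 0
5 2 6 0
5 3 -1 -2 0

Branch on x2: set x2 = True.
Branch on x6: set x6 = False.
The clause (¬x3) is unit, so x3 = False.
The clause (¬x1) is unit, so x1 = False.
The clause (¬x4) is unit, so x4 = False.
The clause (x5) is unit, so x5 = True.
All clauses are satisfied.

x1 ↦ False; x2 ↦ True; x3 ↦ False; x4 ↦ False; x5 ↦ True; x6 ↦ False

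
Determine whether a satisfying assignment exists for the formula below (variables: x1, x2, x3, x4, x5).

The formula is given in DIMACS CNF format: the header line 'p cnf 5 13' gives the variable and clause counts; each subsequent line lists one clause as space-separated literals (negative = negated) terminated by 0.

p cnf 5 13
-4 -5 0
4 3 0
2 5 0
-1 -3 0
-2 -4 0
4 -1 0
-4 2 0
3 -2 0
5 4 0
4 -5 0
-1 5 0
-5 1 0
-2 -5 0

No

Try x4 = False.
Unit clause (x3) forces x3 = True.
Unit clause (¬x1) forces x1 = False.
Unit clause (x5) forces x5 = True.
That conflicts with the unit clause (¬x5).
So x4 must be the other value — set x4 = True.
Unit clause (¬x5) forces x5 = False.
Unit clause (x2) forces x2 = True.
That conflicts with the unit clause (¬x2).
Either choice for x4 ends in contradiction.
No assignment satisfies every clause.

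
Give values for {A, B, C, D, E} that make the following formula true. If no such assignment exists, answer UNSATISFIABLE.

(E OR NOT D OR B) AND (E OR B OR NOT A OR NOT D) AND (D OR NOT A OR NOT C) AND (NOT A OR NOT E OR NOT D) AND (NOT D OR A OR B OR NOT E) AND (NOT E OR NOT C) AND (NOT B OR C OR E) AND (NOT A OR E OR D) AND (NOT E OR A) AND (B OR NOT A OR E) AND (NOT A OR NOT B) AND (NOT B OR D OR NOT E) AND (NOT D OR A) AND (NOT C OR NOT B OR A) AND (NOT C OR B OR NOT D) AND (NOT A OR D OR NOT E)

A: false; B: false; C: false; D: false; E: false

Suppose E = false.
Suppose D = false.
Unit clause (NOT A) forces A = false.
Suppose B = false.
Every clause is now satisfied; C is unconstrained.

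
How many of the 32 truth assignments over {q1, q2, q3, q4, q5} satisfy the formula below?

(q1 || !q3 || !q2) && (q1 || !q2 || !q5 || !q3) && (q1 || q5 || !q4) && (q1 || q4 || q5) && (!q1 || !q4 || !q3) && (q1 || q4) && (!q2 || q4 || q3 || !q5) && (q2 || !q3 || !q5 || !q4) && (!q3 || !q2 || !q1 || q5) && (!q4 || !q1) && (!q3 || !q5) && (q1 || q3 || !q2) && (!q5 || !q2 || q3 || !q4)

5

There are 2^5 = 32 truth assignments over (q1, q2, q3, q4, q5).
Split on q4. With q4 = true, the clauses containing q4 are satisfied and !q4 drops from the rest; 1 of the 2^4 = 16 assignments to the other variables satisfy what remains.
With q4 = false, by the same count on the reduced clause set, 4 assignments work.
(One model: q1=F, q2=F, q3=F, q4=T, q5=T.)
Total: 1 + 4 = 5.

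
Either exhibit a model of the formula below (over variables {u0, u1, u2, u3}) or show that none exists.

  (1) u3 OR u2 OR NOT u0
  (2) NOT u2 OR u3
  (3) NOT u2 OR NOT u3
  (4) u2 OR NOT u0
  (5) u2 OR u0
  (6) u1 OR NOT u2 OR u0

Suppose u2 = false.
The clause (NOT u0) is unit, so u0 = false.
Now (u0) is unsatisfied and unit — conflict.
Undo u2 and try u2 = true.
The clause (u3) is unit, so u3 = true.
Now (NOT u3) is unsatisfied and unit — conflict.
Both values of u2 lead to a conflict.

UNSATISFIABLE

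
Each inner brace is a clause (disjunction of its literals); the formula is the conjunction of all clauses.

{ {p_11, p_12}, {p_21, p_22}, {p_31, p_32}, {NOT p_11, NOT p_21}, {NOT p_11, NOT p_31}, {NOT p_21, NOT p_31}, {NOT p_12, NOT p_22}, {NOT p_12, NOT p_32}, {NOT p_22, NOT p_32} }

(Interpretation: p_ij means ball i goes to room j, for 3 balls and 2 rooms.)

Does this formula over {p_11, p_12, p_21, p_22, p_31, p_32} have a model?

Case p_11 = true:
From the singleton clause (NOT p_21), p_21 = false.
From the singleton clause (p_22), p_22 = true.
From the singleton clause (NOT p_31), p_31 = false.
From the singleton clause (p_32), p_32 = true.
Now (NOT p_32) is unsatisfied and unit — conflict.
Backtrack on p_11: now try p_11 = false.
From the singleton clause (p_12), p_12 = true.
From the singleton clause (NOT p_22), p_22 = false.
From the singleton clause (p_21), p_21 = true.
From the singleton clause (NOT p_31), p_31 = false.
From the singleton clause (p_32), p_32 = true.
Now (NOT p_32) is unsatisfied and unit — conflict.
Either choice for p_11 ends in contradiction.
No assignment satisfies every clause.

Unsatisfiable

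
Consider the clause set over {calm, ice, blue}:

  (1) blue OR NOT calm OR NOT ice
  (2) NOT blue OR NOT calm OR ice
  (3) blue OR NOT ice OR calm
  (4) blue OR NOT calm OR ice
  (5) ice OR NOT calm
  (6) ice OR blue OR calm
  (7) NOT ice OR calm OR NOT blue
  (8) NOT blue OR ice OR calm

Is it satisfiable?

Satisfiable

Case ice = true:
Case blue = true:
From the singleton clause (calm), calm = true.
Every clause now holds.
A satisfying assignment: calm ↦ true; ice ↦ true; blue ↦ true.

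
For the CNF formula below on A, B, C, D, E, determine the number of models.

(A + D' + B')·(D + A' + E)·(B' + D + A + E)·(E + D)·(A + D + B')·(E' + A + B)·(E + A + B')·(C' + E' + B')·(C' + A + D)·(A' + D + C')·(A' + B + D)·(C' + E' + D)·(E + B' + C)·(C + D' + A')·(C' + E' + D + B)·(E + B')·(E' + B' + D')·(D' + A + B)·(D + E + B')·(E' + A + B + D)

3

There are 2^5 = 32 truth assignments over (A, B, C, D, E).
Split on A. With A = 1, the clauses containing A are satisfied and A' drops from the rest; 3 of the 2^4 = 16 assignments to the other variables satisfy what remains.
With A = 0, by the same count on the reduced clause set, 0 assignments work.
Total: 3 + 0 = 3.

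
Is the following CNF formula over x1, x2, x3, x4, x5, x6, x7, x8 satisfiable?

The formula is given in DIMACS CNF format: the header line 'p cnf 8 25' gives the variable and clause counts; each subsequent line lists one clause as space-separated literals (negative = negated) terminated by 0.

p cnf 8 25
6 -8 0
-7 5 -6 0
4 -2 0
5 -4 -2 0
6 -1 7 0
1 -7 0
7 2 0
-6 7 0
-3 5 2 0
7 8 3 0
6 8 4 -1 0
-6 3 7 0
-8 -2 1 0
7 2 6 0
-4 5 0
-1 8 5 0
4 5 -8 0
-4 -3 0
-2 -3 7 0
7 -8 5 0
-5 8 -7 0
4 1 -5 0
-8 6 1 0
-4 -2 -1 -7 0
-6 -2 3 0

Yes

Suppose x6 = True.
Unit clause (x7) forces x7 = True.
Unit clause (x5) forces x5 = True.
Unit clause (x1) forces x1 = True.
Unit clause (x8) forces x8 = True.
Suppose x4 = False.
Unit clause (¬x2) forces x2 = False.
All clauses hold; x3 can take either value.
A satisfying assignment: x1: True; x2: False; x3: False; x4: False; x5: True; x6: True; x7: True; x8: True.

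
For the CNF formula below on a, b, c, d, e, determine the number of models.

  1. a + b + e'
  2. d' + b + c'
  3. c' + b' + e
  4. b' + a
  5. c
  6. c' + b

There are 2^5 = 32 truth assignments over (a, b, c, d, e).
Split on a. With a = 1, the clauses containing a are satisfied and a' drops from the rest; 2 of the 2^4 = 16 assignments to the other variables satisfy what remains.
With a = 0, by the same count on the reduced clause set, 0 assignments work.
(One model: a=T, b=T, c=T, d=F, e=T.)
Total: 2 + 0 = 2.

2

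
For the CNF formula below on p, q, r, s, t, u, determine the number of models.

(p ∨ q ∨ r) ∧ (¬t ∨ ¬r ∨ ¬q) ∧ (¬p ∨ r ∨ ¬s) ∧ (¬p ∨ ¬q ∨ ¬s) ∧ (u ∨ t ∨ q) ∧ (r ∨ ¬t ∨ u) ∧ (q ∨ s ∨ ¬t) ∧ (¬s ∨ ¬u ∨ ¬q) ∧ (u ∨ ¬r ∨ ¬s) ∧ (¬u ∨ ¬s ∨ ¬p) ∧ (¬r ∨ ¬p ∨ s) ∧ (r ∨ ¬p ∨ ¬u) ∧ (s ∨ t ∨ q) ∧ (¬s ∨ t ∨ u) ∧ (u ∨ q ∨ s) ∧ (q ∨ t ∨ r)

There are 2^6 = 64 truth assignments over (p, q, r, s, t, u).
Split on r. With r = True, the clauses containing r are satisfied and ¬r drops from the rest; 4 of the 2^5 = 32 assignments to the other variables satisfy what remains.
With r = False, by the same count on the reduced clause set, 4 assignments work.
Total: 4 + 4 = 8.

8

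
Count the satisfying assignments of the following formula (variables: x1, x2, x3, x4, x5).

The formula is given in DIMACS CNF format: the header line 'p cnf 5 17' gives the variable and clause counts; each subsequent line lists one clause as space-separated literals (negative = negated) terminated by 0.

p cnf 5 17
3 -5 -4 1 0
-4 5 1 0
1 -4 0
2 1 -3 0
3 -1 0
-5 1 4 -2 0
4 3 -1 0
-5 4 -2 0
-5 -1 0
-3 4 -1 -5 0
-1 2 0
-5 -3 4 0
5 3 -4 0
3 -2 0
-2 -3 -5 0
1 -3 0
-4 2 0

There are 2^5 = 32 truth assignments over (x1, x2, x3, x4, x5).
Split on x3. With x3 = True, the clauses containing x3 are satisfied and ¬x3 drops from the rest; 2 of the 2^4 = 16 assignments to the other variables satisfy what remains.
With x3 = False, by the same count on the reduced clause set, 2 assignments work.
Total: 2 + 2 = 4.

4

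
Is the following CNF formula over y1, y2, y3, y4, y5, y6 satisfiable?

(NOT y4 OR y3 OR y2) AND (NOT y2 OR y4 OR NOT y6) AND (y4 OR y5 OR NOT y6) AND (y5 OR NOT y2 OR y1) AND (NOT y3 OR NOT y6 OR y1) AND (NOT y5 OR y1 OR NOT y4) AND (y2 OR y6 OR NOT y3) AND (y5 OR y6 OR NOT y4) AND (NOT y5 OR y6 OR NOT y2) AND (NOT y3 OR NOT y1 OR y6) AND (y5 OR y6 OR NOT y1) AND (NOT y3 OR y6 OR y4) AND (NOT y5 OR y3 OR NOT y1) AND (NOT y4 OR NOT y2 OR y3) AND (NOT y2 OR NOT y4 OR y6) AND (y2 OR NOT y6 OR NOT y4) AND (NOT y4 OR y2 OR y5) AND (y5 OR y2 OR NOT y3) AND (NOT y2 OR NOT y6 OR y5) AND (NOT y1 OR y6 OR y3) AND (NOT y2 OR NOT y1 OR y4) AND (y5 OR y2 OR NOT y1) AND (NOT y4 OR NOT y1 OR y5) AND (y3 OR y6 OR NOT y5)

Yes, satisfiable

Suppose y4 = true.
Suppose y3 = true.
Suppose y6 = true.
The clause (y1) is unit, so y1 = true.
The clause (y2) is unit, so y2 = true.
The clause (y5) is unit, so y5 = true.
This assignment satisfies each clause.
A satisfying assignment: y1 ↦ true,  y2 ↦ true,  y3 ↦ true,  y4 ↦ true,  y5 ↦ true,  y6 ↦ true.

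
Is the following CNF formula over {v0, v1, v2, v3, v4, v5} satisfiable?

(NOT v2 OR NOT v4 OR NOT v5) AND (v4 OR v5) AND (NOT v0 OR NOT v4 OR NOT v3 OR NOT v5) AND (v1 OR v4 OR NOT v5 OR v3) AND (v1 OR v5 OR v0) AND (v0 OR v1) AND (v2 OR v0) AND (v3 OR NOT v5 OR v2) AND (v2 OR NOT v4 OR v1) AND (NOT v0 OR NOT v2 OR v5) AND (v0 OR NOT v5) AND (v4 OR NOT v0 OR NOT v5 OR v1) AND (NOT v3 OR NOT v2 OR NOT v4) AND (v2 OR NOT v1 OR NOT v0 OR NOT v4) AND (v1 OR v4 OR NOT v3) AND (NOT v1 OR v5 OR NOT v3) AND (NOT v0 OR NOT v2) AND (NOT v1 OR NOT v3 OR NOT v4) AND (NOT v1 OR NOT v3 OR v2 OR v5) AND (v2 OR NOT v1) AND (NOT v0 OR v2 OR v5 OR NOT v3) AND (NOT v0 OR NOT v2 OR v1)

Suppose v4 = true.
Suppose v2 = true.
(NOT v5) alone gives v5 = false.
(NOT v0) alone gives v0 = false.
(v1) alone gives v1 = true.
(NOT v3) alone gives v3 = false.
All clauses are satisfied.
A satisfying assignment: v0: false; v1: true; v2: true; v3: false; v4: true; v5: false.

Satisfiable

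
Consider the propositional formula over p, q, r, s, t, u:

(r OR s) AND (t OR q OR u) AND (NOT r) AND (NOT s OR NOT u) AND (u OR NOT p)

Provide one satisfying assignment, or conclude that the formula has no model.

Unit clause (NOT r) forces r = false.
Unit clause (s) forces s = true.
Unit clause (NOT u) forces u = false.
Unit clause (NOT p) forces p = false.
Try t = false.
Unit clause (q) forces q = true.
This assignment satisfies each clause.

p: false; q: true; r: false; s: true; t: false; u: false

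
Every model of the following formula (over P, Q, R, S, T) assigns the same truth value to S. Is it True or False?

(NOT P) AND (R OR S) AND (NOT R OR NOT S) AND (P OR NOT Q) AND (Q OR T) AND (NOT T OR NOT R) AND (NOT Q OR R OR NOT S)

True

Suppose S = false.
Unit clause (NOT P) forces P = false.
Unit clause (R) forces R = true.
Unit clause (NOT Q) forces Q = false.
Unit clause (T) forces T = true.
But (NOT T) is also a unit clause — contradiction.
So every satisfying assignment has S = True.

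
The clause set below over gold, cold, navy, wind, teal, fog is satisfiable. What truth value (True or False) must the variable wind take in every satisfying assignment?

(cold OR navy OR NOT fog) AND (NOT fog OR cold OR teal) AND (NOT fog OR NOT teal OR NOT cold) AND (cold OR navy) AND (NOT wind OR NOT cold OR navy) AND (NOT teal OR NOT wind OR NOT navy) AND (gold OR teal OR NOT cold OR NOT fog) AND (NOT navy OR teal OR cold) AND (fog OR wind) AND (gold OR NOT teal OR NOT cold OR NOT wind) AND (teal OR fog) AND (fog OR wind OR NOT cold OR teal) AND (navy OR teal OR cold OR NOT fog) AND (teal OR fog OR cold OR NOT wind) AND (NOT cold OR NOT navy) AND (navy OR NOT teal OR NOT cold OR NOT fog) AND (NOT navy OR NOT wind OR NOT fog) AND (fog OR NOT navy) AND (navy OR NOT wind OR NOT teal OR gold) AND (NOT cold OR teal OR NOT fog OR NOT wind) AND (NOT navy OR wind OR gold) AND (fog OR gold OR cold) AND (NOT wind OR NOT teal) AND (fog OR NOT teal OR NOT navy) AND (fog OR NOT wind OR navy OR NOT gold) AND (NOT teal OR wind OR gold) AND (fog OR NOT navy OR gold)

False

Suppose wind = true.
The clause (NOT teal) is unit, so teal = false.
The clause (fog) is unit, so fog = true.
The clause (cold) is unit, so cold = true.
That conflicts with the unit clause (NOT cold).
So every satisfying assignment has wind = False.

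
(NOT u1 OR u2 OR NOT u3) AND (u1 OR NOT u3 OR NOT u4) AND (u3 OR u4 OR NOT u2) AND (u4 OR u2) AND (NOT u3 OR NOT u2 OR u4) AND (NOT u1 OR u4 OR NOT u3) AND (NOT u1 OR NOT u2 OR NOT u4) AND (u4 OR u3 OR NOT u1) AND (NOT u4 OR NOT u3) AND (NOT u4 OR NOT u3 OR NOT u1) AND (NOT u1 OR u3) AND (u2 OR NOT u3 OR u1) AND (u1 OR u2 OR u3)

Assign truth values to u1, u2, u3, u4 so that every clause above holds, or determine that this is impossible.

Case u4 = true:
The clause (NOT u3) is unit, so u3 = false.
The clause (NOT u1) is unit, so u1 = false.
The clause (u2) is unit, so u2 = true.
All clauses are satisfied.

u1 ↦ false,  u2 ↦ true,  u3 ↦ false,  u4 ↦ true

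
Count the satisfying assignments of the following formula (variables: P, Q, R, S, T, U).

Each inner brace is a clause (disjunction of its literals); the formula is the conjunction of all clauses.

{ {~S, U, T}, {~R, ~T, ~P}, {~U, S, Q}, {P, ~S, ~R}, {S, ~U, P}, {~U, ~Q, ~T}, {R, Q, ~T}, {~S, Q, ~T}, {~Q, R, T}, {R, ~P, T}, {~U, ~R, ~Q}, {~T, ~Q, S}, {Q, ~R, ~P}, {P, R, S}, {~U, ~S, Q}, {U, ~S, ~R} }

6

There are 2^6 = 64 truth assignments over (P, Q, R, S, T, U).
Split on U. With U = 1, the clauses containing U are satisfied and ~U drops from the rest; 0 of the 2^5 = 32 assignments to the other variables satisfy what remains.
With U = 0, by the same count on the reduced clause set, 6 assignments work.
Total: 0 + 6 = 6.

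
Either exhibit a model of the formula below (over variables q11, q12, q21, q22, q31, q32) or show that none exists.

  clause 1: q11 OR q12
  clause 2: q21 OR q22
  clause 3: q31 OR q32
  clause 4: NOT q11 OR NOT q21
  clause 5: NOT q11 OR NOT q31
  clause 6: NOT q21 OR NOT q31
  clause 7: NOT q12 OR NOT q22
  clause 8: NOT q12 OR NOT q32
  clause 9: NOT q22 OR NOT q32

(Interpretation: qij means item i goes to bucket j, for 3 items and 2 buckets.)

UNSATISFIABLE

Suppose q11 = true.
Unit clause (NOT q21) forces q21 = false.
Unit clause (q22) forces q22 = true.
Unit clause (NOT q31) forces q31 = false.
Unit clause (q32) forces q32 = true.
Now (NOT q32) is unsatisfied and unit — conflict.
That branch fails; take q11 = false instead.
Unit clause (q12) forces q12 = true.
Unit clause (NOT q22) forces q22 = false.
Unit clause (q21) forces q21 = true.
Unit clause (NOT q31) forces q31 = false.
Unit clause (q32) forces q32 = true.
Now (NOT q32) is unsatisfied and unit — conflict.
Neither q11 = true nor q11 = false works.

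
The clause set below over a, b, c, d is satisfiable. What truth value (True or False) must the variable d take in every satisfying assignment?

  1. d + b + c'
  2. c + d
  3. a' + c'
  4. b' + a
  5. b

True

Suppose d = 0.
Unit clause (c) forces c = 1.
Unit clause (b) forces b = 1.
Unit clause (a') forces a = 0.
But (a) is also a unit clause — contradiction.
So every satisfying assignment has d = True.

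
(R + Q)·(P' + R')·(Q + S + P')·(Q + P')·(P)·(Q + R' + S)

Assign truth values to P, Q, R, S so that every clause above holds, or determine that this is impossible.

P ↦ 1; Q ↦ 1; R ↦ 0; S ↦ 1

The clause (P) is unit, so P = 1.
The clause (R') is unit, so R = 0.
The clause (Q) is unit, so Q = 1.
All clauses hold; S can take either value.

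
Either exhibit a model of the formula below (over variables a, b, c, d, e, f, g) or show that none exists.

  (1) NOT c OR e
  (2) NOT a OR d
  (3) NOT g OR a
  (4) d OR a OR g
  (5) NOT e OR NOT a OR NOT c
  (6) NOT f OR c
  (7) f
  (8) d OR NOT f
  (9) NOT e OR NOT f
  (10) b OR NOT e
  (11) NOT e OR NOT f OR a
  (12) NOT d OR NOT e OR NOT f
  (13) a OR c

The clause (f) is unit, so f = true.
The clause (c) is unit, so c = true.
The clause (e) is unit, so e = true.
That conflicts with the unit clause (NOT e).

UNSATISFIABLE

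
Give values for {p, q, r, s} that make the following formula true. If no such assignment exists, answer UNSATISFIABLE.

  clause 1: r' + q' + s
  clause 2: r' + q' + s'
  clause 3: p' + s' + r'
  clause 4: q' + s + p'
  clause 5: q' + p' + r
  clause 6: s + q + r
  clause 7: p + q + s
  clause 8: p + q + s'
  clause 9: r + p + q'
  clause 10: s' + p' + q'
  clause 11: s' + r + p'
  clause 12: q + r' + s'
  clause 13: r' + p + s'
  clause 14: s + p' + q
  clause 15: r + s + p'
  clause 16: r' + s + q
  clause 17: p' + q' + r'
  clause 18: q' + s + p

Try r = 0.
Try q = 0.
The clause (s) is unit, so s = 1.
The clause (p) is unit, so p = 1.
That conflicts with the unit clause (p').
Backtrack on q: now try q = 1.
The clause (p') is unit, so p = 0.
That conflicts with the unit clause (p).
Neither q = 1 nor q = 0 works.
Backtrack on r: now try r = 1.
Try q = 0.
The clause (s') is unit, so s = 0.
That conflicts with the unit clause (s).
Backtrack on q: now try q = 1.
The clause (s) is unit, so s = 1.
That conflicts with the unit clause (s').
Neither q = 1 nor q = 0 works.
Neither r = 1 nor r = 0 works.

UNSATISFIABLE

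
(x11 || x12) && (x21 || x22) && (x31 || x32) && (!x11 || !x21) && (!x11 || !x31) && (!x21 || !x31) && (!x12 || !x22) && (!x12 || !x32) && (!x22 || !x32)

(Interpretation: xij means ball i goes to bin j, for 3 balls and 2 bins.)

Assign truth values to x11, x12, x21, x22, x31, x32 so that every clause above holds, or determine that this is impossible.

UNSATISFIABLE

Try x11 = true.
(!x21) alone gives x21 = false.
(x22) alone gives x22 = true.
(!x31) alone gives x31 = false.
(x32) alone gives x32 = true.
Now (!x32) is unsatisfied and unit — conflict.
That branch fails; take x11 = false instead.
(x12) alone gives x12 = true.
(!x22) alone gives x22 = false.
(x21) alone gives x21 = true.
(!x31) alone gives x31 = false.
(x32) alone gives x32 = true.
Now (!x32) is unsatisfied and unit — conflict.
Neither x11 = true nor x11 = false works.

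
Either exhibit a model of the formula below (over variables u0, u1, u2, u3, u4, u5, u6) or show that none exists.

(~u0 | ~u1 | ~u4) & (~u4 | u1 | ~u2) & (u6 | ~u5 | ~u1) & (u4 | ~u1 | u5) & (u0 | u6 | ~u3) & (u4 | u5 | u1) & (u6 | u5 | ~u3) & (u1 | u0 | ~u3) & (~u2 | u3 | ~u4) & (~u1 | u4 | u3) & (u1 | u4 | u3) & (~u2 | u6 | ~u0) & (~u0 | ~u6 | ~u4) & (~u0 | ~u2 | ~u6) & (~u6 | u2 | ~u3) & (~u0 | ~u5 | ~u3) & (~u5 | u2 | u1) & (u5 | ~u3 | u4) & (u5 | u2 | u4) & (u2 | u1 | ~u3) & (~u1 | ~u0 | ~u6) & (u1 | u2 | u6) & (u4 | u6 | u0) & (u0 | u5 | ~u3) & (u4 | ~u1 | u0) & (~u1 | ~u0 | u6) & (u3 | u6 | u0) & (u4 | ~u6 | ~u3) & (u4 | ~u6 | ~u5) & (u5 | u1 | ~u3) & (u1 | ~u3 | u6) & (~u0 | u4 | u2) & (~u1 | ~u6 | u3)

Suppose u0 = 0.
Suppose u6 = 1.
Suppose u1 = 0.
From the singleton clause (~u3), u3 = 0.
From the singleton clause (u4), u4 = 1.
From the singleton clause (~u2), u2 = 0.
From the singleton clause (~u5), u5 = 0.
All clauses are satisfied.

u0: 0,  u1: 0,  u2: 0,  u3: 0,  u4: 1,  u5: 0,  u6: 1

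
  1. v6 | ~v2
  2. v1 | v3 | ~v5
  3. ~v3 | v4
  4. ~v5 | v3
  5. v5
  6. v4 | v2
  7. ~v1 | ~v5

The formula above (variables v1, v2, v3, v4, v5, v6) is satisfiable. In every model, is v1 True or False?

Suppose v1 = 1.
The clause (v5) is unit, so v5 = 1.
But (~v5) is also a unit clause — contradiction.
So every satisfying assignment has v1 = False.

False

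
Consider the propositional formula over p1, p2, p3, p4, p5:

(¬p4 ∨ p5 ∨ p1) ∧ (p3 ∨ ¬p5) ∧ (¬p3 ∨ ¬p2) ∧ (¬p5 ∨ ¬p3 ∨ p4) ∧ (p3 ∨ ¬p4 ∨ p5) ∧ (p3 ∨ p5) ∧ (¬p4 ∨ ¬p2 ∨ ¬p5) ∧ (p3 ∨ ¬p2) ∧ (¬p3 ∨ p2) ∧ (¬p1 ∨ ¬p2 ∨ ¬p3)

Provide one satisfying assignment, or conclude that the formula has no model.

Branch on p3: set p3 = True.
(¬p2) alone gives p2 = False.
But (p2) is also a unit clause — contradiction.
Backtrack on p3: now try p3 = False.
(¬p5) alone gives p5 = False.
But (p5) is also a unit clause — contradiction.
Neither p3 = True nor p3 = False works.

UNSATISFIABLE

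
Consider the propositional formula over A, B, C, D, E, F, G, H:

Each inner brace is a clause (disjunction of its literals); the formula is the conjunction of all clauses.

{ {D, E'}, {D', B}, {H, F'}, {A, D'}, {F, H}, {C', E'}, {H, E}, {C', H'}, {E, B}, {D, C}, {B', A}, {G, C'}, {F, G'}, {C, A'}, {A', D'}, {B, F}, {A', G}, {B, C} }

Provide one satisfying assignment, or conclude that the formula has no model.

Suppose D = 1.
The clause (B) is unit, so B = 1.
The clause (A) is unit, so A = 1.
But (A') is also a unit clause — contradiction.
Undo D and try D = 0.
The clause (E') is unit, so E = 0.
The clause (H) is unit, so H = 1.
The clause (C') is unit, so C = 0.
But (C) is also a unit clause — contradiction.
Both values of D lead to a conflict.

UNSATISFIABLE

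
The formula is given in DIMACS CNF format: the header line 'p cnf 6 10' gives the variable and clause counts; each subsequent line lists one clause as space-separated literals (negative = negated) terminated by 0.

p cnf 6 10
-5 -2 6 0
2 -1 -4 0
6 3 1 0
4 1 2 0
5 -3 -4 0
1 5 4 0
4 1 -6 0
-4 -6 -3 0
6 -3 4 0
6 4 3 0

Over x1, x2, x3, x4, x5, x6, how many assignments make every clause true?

16

There are 2^6 = 64 truth assignments over (x1, x2, x3, x4, x5, x6).
Split on x2. With x2 = True, the clauses containing x2 are satisfied and ¬x2 drops from the rest; 9 of the 2^5 = 32 assignments to the other variables satisfy what remains.
With x2 = False, by the same count on the reduced clause set, 7 assignments work.
(One model: x1=F, x2=F, x3=F, x4=T, x5=F, x6=T.)
Total: 9 + 7 = 16.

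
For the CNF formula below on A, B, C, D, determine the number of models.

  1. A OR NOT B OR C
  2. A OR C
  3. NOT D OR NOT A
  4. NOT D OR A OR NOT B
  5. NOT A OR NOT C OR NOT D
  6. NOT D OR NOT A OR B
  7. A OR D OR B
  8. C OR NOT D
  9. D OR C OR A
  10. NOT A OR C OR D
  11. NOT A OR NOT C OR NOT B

3

There are 2^4 = 16 truth assignments over (A, B, C, D).
Split on C. With C = true, the clauses containing C are satisfied and NOT C drops from the rest; 3 of the 2^3 = 8 assignments to the other variables satisfy what remains.
With C = false, by the same count on the reduced clause set, 0 assignments work.
(One model: A=F, B=F, C=T, D=T.)
Total: 3 + 0 = 3.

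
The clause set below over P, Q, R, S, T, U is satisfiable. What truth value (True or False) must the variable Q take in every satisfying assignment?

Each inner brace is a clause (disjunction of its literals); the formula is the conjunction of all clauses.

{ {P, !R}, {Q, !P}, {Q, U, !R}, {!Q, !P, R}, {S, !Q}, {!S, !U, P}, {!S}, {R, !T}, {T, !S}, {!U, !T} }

Suppose Q = true.
(S) alone gives S = true.
That conflicts with the unit clause (!S).
So every satisfying assignment has Q = False.

False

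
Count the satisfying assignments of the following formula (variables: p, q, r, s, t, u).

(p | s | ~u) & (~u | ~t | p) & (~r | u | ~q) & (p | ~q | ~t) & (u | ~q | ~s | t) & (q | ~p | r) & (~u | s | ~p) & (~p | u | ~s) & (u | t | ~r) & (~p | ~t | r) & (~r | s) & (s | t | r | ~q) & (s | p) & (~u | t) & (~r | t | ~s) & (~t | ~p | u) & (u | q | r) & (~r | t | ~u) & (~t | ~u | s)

There are 2^6 = 64 truth assignments over (p, q, r, s, t, u).
Split on u. With u = 1, the clauses containing u are satisfied and ~u drops from the rest; 2 of the 2^5 = 32 assignments to the other variables satisfy what remains.
With u = 0, by the same count on the reduced clause set, 1 assignment works.
(One model: p=F, q=F, r=T, s=T, t=T, u=F.)
Total: 2 + 1 = 3.

3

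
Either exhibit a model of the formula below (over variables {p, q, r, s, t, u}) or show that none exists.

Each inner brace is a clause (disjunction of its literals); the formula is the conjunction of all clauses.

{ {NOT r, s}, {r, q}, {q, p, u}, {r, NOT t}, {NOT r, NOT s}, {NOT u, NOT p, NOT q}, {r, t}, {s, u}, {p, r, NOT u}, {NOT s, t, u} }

Try r = false.
(q) alone gives q = true.
(NOT t) alone gives t = false.
Now (t) is unsatisfied and unit — conflict.
That branch fails; take r = true instead.
(s) alone gives s = true.
Now (NOT s) is unsatisfied and unit — conflict.
Neither r = true nor r = false works.

UNSATISFIABLE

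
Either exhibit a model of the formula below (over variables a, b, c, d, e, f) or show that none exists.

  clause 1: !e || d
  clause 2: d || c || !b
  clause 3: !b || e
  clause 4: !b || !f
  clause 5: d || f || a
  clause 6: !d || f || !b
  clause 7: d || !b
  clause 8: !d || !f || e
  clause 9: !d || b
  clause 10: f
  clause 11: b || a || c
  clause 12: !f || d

Unit clause (f) forces f = true.
Unit clause (!b) forces b = false.
Unit clause (!d) forces d = false.
But (d) is also a unit clause — contradiction.

UNSATISFIABLE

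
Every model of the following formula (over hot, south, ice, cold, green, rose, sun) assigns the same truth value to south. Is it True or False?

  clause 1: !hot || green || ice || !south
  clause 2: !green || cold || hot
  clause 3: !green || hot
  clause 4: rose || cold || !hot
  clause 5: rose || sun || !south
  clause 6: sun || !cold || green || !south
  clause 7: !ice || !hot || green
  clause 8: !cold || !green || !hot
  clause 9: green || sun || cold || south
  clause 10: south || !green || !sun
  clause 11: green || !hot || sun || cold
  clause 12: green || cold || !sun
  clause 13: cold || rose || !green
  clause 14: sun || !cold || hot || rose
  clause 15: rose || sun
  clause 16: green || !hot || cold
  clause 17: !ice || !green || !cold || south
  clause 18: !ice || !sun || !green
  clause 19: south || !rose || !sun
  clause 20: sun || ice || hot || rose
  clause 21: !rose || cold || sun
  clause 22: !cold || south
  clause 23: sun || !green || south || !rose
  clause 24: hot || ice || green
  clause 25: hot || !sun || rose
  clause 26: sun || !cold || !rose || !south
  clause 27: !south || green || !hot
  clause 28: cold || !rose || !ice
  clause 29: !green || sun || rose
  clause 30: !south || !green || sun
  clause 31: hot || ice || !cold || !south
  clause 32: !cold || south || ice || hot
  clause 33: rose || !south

Suppose south = false.
(!cold) alone gives cold = false.
Branch on green: set green = false.
(sun) alone gives sun = true.
That conflicts with the unit clause (!sun).
Backtrack on green: now try green = true.
(hot) alone gives hot = true.
(rose) alone gives rose = true.
(!sun) alone gives sun = false.
That conflicts with the unit clause (sun).
Both values of green lead to a conflict.
So every satisfying assignment has south = True.

True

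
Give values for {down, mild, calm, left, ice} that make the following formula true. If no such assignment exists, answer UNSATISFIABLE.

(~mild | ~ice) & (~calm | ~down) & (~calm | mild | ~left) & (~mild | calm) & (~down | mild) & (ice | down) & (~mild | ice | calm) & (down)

From the singleton clause (down), down = 1.
From the singleton clause (~calm), calm = 0.
From the singleton clause (~mild), mild = 0.
But (mild) is also a unit clause — contradiction.

UNSATISFIABLE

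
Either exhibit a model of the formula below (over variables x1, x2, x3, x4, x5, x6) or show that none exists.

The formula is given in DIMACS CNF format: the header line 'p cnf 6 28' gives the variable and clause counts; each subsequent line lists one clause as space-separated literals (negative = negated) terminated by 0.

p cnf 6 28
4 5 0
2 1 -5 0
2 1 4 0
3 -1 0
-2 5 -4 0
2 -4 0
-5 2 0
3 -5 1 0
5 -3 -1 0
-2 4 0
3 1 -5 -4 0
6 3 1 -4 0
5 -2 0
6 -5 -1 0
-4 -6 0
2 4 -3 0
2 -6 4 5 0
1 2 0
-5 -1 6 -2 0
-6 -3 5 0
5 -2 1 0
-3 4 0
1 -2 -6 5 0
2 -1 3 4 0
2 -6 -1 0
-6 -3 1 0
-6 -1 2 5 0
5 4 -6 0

Try x4 = True.
The clause (x2) is unit, so x2 = True.
The clause (x5) is unit, so x5 = True.
The clause (¬x6) is unit, so x6 = False.
The clause (¬x1) is unit, so x1 = False.
The clause (x3) is unit, so x3 = True.
Every clause now holds.

x1: False, x2: True, x3: True, x4: True, x5: True, x6: False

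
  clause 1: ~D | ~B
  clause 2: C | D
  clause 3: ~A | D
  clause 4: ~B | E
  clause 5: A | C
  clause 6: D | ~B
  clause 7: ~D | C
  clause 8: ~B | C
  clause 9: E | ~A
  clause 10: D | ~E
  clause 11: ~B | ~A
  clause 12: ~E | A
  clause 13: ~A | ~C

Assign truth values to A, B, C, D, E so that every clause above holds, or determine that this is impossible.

A ↦ 0,  B ↦ 0,  C ↦ 1,  D ↦ 1,  E ↦ 0

Case D = 1:
The clause (~B) is unit, so B = 0.
The clause (C) is unit, so C = 1.
The clause (~A) is unit, so A = 0.
The clause (~E) is unit, so E = 0.
Every clause now holds.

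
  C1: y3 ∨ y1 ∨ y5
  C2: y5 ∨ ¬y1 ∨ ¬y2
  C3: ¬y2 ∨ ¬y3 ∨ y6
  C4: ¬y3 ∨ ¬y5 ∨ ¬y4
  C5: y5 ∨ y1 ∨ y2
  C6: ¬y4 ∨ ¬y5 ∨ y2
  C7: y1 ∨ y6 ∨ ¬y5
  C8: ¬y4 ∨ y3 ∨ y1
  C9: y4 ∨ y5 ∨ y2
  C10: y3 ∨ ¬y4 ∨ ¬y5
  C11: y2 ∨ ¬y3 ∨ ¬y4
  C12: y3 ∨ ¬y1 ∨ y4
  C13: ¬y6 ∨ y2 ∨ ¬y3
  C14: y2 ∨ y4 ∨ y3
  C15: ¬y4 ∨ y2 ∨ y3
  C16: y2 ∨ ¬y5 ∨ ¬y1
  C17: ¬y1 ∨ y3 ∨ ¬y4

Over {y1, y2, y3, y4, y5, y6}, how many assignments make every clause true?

There are 2^6 = 64 truth assignments over (y1, y2, y3, y4, y5, y6).
Split on y1. With y1 = True, the clauses containing y1 are satisfied and ¬y1 drops from the rest; 1 of the 2^5 = 32 assignments to the other variables satisfy what remains.
With y1 = False, by the same count on the reduced clause set, 4 assignments work.
(One model: y1=F, y2=T, y3=F, y4=F, y5=T, y6=T.)
Total: 1 + 4 = 5.

5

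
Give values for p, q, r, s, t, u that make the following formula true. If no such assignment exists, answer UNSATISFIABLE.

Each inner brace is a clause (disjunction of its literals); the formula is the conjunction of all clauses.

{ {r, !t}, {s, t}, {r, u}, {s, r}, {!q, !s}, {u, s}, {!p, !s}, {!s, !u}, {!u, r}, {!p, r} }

p ↦ false; q ↦ true; r ↦ true; s ↦ false; t ↦ true; u ↦ true

Try r = true.
Try s = false.
From the singleton clause (t), t = true.
From the singleton clause (u), u = true.
All clauses hold; p, q can take either value.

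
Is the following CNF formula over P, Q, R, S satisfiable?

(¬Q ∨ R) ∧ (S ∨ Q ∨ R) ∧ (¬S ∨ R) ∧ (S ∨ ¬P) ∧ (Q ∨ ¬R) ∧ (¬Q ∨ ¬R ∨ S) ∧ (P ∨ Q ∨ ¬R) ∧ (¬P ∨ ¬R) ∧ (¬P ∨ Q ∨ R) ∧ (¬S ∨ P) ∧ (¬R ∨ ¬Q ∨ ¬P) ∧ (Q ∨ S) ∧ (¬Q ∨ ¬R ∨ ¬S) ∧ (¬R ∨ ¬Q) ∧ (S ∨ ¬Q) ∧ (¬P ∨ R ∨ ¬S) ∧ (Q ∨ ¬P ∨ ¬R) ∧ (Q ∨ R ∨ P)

No, unsatisfiable

Suppose Q = False.
The clause (¬R) is unit, so R = False.
The clause (S) is unit, so S = True.
That conflicts with the unit clause (¬S).
Undo Q and try Q = True.
The clause (R) is unit, so R = True.
That conflicts with the unit clause (¬R).
Either choice for Q ends in contradiction.
No assignment satisfies every clause.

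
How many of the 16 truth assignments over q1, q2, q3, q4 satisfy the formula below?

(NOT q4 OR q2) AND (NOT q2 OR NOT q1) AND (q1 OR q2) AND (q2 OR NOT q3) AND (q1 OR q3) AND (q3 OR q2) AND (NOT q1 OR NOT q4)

2

There are 2^4 = 16 truth assignments over (q1, q2, q3, q4).
Check each against the 7 clauses (columns in the order q1, q2, q3, q4):
  F F F F  ✗ fails (q1 OR q2)
  F F F T  ✗ fails (NOT q4 OR q2)
  F F T F  ✗ fails (q1 OR q2)
  F F T T  ✗ fails (NOT q4 OR q2)
  F T F F  ✗ fails (q1 OR q3)
  F T F T  ✗ fails (q1 OR q3)
  F T T F  ✓ satisfies all
  F T T T  ✓ satisfies all
  T F F F  ✗ fails (q3 OR q2)
  T F F T  ✗ fails (NOT q4 OR q2)
  T F T F  ✗ fails (q2 OR NOT q3)
  T F T T  ✗ fails (NOT q4 OR q2)
  T T F F  ✗ fails (NOT q2 OR NOT q1)
  T T F T  ✗ fails (NOT q2 OR NOT q1)
  T T T F  ✗ fails (NOT q2 OR NOT q1)
  T T T T  ✗ fails (NOT q2 OR NOT q1)
2 of the 16 rows are models.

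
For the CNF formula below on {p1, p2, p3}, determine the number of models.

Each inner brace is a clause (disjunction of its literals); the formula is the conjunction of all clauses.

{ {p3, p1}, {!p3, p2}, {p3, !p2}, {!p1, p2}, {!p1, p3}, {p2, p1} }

There are 2^3 = 8 truth assignments over (p1, p2, p3).
Check each against the 6 clauses (columns in the order p1, p2, p3):
  F F F  ✗ fails (p3 || p1)
  F F T  ✗ fails (!p3 || p2)
  F T F  ✗ fails (p3 || p1)
  F T T  ✓ satisfies all
  T F F  ✗ fails (!p1 || p2)
  T F T  ✗ fails (!p3 || p2)
  T T F  ✗ fails (p3 || !p2)
  T T T  ✓ satisfies all
2 of the 8 rows are models.

2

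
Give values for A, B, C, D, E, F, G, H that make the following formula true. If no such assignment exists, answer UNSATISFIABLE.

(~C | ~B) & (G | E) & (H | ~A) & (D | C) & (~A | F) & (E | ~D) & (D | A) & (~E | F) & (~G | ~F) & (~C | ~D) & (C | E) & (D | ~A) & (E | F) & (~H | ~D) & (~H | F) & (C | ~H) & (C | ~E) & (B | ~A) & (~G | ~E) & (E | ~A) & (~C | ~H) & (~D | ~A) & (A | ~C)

Case C = 0:
The clause (D) is unit, so D = 1.
The clause (E) is unit, so E = 1.
That conflicts with the unit clause (~E).
Backtrack on C: now try C = 1.
The clause (~B) is unit, so B = 0.
The clause (~D) is unit, so D = 0.
The clause (A) is unit, so A = 1.
That conflicts with the unit clause (~A).
Neither C = 1 nor C = 0 works.

UNSATISFIABLE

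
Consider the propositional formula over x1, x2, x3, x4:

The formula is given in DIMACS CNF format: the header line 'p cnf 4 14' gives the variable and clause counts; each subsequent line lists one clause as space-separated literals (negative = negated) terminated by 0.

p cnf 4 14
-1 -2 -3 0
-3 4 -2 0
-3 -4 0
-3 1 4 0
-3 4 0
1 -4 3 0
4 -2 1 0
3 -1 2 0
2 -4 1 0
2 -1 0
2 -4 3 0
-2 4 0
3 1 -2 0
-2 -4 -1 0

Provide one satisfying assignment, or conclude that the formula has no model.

Branch on x3: set x3 = False.
Branch on x1: set x1 = False.
The clause (¬x4) is unit, so x4 = False.
The clause (¬x2) is unit, so x2 = False.
All clauses are satisfied.

x1: False; x2: False; x3: False; x4: False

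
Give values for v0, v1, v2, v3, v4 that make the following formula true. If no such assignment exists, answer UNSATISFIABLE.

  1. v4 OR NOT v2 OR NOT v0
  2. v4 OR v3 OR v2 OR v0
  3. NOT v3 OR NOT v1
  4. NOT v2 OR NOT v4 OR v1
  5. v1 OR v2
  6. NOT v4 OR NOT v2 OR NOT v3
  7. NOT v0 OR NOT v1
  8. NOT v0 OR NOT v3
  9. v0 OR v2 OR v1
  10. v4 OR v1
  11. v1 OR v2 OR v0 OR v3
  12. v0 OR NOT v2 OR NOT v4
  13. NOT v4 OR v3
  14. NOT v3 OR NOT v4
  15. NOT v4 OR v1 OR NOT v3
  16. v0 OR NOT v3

Branch on v3: set v3 = false.
The clause (NOT v4) is unit, so v4 = false.
The clause (v1) is unit, so v1 = true.
The clause (NOT v0) is unit, so v0 = false.
The clause (v2) is unit, so v2 = true.
All clauses are satisfied.

v0 ↦ false, v1 ↦ true, v2 ↦ true, v3 ↦ false, v4 ↦ false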